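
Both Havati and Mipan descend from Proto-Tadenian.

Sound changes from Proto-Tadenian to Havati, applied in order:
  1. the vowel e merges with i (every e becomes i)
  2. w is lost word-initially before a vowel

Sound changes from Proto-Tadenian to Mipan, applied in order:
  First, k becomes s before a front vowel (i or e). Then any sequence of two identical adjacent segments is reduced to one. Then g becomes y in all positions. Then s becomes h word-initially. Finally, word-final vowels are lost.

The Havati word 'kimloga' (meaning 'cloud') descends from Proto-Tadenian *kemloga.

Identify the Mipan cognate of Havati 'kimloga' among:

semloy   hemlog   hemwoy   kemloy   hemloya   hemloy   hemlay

hemloy

Mipan: start from *kemloga.
  rule 1 (palatalisation): kemloga → semloga
  rule 2: no change — semloga
  rule 3 (unconditioned shift): semloga → semloya
  rule 4 (debuccalisation): semloya → hemloya
  rule 5 (apocope): hemloya → hemloy
  ⇒ Mipan hemloy
The other candidates each miss or misapply at least one Mipan change.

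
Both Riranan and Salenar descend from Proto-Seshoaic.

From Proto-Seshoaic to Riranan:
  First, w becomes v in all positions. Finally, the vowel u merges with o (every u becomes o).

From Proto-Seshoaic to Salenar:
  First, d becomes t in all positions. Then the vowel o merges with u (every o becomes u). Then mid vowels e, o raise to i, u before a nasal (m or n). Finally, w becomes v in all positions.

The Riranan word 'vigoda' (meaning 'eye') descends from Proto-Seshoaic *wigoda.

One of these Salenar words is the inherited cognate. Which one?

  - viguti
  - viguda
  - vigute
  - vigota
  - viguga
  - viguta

Salenar: *wigoda
  wigoda → wigota   [unconditioned shift]
  wigota → wiguta   [vowel merger]
  wiguta (rule 3 does not apply)
  wiguta → viguta   [unconditioned shift]
  giving Salenar viguta.
Among the options, 'viguta' alone shows every Salenar change applied in order.

viguta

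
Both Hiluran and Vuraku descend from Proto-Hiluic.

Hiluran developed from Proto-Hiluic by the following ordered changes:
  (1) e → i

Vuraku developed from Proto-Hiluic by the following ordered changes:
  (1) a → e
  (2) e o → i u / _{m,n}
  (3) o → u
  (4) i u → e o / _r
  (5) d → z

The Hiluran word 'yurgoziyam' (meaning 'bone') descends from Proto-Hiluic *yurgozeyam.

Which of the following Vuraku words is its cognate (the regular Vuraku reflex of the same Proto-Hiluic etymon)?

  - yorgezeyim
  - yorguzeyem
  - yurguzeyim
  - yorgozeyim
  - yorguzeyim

yorguzeyim

Vuraku: *yurgozeyam > yurgozeyem > yurgozeyim > yurguzeyim > yorguzeyim  (by vowel merger, pre-nasal raising, vowel merger, pre-rhotic lowering)
Among the options, 'yorguzeyim' alone shows every Vuraku change applied in order.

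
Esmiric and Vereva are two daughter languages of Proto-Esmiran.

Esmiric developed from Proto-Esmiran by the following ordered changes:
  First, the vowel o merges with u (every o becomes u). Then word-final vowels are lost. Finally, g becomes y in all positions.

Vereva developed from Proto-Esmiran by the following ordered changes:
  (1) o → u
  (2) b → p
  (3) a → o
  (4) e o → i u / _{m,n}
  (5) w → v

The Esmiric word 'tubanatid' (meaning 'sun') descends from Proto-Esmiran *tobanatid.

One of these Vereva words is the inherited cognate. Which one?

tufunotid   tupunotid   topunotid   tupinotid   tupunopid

Vereva: start from *tobanatid.
  rule 1 (vowel merger): tobanatid → tubanatid
  rule 2 (unconditioned shift): tubanatid → tupanatid
  rule 3 (vowel merger): tupanatid → tuponotid
  rule 4 (pre-nasal raising): tuponotid → tupunotid
  rule 5: no change — tupunotid
  ⇒ Vereva tupunotid
Only 'tupunotid' matches the regular Vereva development of *tobanatid.

tupunotid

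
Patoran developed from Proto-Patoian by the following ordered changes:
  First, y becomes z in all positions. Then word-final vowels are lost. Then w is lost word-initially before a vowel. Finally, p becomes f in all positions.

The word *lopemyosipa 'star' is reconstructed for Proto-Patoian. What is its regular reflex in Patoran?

lofemzosif

Patoran: *lopemyosipa
  lopemyosipa → lopemzosipa   [unconditioned shift]
  lopemzosipa → lopemzosip   [apocope]
  lopemzosip (rule 3 does not apply)
  lopemzosip → lofemzosif   [unconditioned shift]
  giving Patoran lofemzosif.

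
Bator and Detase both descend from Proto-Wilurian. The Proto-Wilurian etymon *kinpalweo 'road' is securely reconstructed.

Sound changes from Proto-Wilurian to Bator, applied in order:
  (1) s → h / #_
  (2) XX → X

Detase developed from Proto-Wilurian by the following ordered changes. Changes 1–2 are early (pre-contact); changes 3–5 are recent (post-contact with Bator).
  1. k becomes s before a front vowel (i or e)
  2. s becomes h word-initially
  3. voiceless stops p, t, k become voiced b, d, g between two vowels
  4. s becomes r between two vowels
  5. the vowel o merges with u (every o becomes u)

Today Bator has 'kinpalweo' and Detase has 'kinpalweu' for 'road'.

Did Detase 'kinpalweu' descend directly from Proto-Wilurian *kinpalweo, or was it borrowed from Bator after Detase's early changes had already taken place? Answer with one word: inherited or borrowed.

borrowed

If inherited, *kinpalweo would pass through all of Detase's changes:
Detase: *kinpalweo
  kinpalweo → sinpalweo   [palatalisation]
  sinpalweo → hinpalweo   [debuccalisation]
  hinpalweo (rule 3 does not apply)
  hinpalweo (rule 4 does not apply)
  hinpalweo → hinpalweu   [vowel merger]
  giving Detase hinpalweu.
If borrowed from Bator 'kinpalweo' after the early changes, it would undergo only the recent ones:
  rule 3 (intervocalic voicing): no change (kinpalweo)
  rule 4 (rhotacism): no change (kinpalweo)
  rule 5 (vowel merger): kinpalweo → kinpalweu
  ⇒ as a loan: kinpalweu
Detase 'kinpalweu' matches the loan outcome 'kinpalweu', not the inherited 'hinpalweu' — it skipped the early Detase changes, so it was borrowed from Bator.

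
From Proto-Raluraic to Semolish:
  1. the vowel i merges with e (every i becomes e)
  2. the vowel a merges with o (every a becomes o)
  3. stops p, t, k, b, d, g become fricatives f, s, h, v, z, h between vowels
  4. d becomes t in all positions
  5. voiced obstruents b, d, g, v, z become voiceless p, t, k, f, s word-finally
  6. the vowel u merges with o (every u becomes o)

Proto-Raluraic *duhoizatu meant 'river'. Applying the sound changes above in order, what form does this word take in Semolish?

Semolish: *duhoizatu > duhoezatu > duhoezotu > duhoezosu > tuhoezosu > tohoezoso  (by vowel merger, vowel merger, intervocalic lenition, unconditioned shift, vowel merger)

tohoezoso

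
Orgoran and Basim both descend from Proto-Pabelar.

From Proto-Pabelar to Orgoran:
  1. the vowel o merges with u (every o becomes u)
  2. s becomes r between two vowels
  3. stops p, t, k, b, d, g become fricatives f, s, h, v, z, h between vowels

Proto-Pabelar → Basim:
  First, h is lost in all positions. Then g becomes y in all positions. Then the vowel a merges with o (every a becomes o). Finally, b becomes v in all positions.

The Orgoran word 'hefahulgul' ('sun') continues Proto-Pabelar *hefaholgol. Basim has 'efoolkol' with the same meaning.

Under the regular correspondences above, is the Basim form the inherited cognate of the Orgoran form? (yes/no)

no

Derive the expected Basim reflex of *hefaholgol:
Basim: *hefaholgol
  hefaholgol → efaolgol   [h-loss]
  efaolgol → efaolyol   [unconditioned shift]
  efaolyol → efoolyol   [vowel merger]
  efoolyol (rule 4 does not apply)
  giving Basim efoolyol.
The regular Basim reflex would be 'efoolyol', but the attested form is 'efoolkol'. The correspondence is irregular, so they are not cognates (the Basim form has a different source).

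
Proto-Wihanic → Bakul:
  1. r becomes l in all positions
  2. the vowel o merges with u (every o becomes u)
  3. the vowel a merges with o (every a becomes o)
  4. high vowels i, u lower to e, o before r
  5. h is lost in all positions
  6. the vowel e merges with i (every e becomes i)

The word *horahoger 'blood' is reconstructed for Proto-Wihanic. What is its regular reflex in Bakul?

Bakul: *horahoger
  horahoger → holahogel   [unconditioned shift]
  holahogel → hulahugel   [vowel merger]
  hulahugel → hulohugel   [vowel merger]
  hulohugel (rule 4 does not apply)
  hulohugel → ulougel   [h-loss]
  ulougel → ulougil   [vowel merger]
  giving Bakul ulougil.

ulougil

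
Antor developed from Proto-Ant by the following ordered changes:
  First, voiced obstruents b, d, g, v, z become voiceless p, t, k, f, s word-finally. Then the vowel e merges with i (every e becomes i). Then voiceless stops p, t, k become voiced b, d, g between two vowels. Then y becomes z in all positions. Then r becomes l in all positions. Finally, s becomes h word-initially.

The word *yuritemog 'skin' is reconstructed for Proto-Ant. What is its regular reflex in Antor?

zulidimok

Antor: start from *yuritemog.
  rule 1 (final devoicing): yuritemog → yuritemok
  rule 2 (vowel merger): yuritemok → yuritimok
  rule 3 (intervocalic voicing): yuritimok → yuridimok
  rule 4 (unconditioned shift): yuridimok → zuridimok
  rule 5 (unconditioned shift): zuridimok → zulidimok
  rule 6: no change — zulidimok
  ⇒ Antor zulidimok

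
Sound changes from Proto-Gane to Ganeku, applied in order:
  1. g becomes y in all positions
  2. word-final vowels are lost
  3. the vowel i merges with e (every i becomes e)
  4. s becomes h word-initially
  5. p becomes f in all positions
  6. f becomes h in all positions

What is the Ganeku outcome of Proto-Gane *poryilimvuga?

horyelemvuy

Ganeku: *poryilimvuga
  poryilimvuga → poryilimvuya   [unconditioned shift]
  poryilimvuya → poryilimvuy   [apocope]
  poryilimvuy → poryelemvuy   [vowel merger]
  poryelemvuy (rule 4 does not apply)
  poryelemvuy → foryelemvuy   [unconditioned shift]
  foryelemvuy → horyelemvuy   [unconditioned shift]
  giving Ganeku horyelemvuy.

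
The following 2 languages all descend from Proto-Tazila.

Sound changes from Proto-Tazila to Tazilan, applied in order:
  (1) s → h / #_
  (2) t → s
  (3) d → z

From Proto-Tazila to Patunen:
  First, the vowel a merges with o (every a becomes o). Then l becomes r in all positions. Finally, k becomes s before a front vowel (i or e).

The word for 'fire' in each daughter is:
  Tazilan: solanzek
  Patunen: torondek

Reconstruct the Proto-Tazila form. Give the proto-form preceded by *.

Position 4: Tazilan has a, Patunen has o. Tazilan preserves a here (none of its changes turn any other segment into a), so the proto-segment is *a.
Position 3: Tazilan has l, Patunen has r. Tazilan preserves l here (none of its changes turn any other segment into l), so the proto-segment is *l.
Continuing position by position gives *tolandek; check it forward:
Tazilan: start from *tolandek.
  rule 1: no change — tolandek
  rule 2 (unconditioned shift): tolandek → solandek
  rule 3 (unconditioned shift): solandek → solanzek
  ⇒ Tazilan solanzek
Patunen: *tolandek
  tolandek → tolondek   [vowel merger]
  tolondek → torondek   [unconditioned shift]
  torondek (rule 3 does not apply)
  giving Patunen torondek.
Only *tolandek yields all of Tazilan solanzek, Patunen torondek.

*tolandek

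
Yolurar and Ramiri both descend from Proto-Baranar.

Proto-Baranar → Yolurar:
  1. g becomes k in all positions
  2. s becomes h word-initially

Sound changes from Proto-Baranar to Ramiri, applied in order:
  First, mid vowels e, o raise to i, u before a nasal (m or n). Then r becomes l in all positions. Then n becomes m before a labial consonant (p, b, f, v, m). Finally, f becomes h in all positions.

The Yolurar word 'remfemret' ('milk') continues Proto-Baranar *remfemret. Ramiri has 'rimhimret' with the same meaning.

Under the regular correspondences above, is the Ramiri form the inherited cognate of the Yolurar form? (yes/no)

Derive the expected Ramiri reflex of *remfemret:
Ramiri: *remfemret > rimfimret > limfimlet > limhimlet  (by pre-nasal raising, unconditioned shift, unconditioned shift)
The regular Ramiri reflex would be 'limhimlet', but the attested form is 'rimhimret'. The correspondence is irregular, so they are not cognates (the Ramiri form has a different source).

no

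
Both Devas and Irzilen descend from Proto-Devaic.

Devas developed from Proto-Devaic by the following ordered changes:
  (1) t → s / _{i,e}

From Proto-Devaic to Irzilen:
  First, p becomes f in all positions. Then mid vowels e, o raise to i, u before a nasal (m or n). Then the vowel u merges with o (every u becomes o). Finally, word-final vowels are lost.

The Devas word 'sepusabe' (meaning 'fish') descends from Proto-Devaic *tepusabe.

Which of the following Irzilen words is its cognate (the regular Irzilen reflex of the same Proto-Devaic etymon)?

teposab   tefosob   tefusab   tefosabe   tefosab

tefosab

Irzilen: *tepusabe > tefusabe > tefosabe > tefosab  (by unconditioned shift, vowel merger, apocope)
The other candidates each miss or misapply at least one Irzilen change.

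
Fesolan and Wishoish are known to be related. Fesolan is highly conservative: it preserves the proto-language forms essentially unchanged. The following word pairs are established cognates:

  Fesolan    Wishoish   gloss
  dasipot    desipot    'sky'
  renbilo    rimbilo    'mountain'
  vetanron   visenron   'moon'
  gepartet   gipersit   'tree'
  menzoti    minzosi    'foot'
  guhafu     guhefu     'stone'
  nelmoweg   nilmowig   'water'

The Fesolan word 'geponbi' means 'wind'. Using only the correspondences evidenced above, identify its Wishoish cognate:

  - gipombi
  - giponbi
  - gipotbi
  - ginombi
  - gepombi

gipombi

gepartet ~ gipersit — Fesolan e corresponds to Wishoish i after a consonant, before a labial obstruent.
renbilo ~ rimbilo — Fesolan n corresponds to Wishoish m after a vowel, before a labial obstruent.
Applying these to Fesolan 'geponbi':
  geponbi → giponbi   (e→i after a consonant, before a labial obstruent)
  giponbi → gipombi   (n→m after a vowel, before a labial obstruent)
So the Wishoish cognate is 'gipombi'.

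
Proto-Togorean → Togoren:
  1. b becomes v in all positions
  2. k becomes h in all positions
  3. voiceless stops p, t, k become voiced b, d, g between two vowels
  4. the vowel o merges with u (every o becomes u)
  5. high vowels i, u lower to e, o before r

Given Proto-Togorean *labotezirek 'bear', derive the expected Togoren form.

lavudezereh

Togoren: start from *labotezirek.
  rule 1 (unconditioned shift): labotezirek → lavotezirek
  rule 2 (unconditioned shift): lavotezirek → lavotezireh
  rule 3 (intervocalic voicing): lavotezireh → lavodezireh
  rule 4 (vowel merger): lavodezireh → lavudezireh
  rule 5 (pre-rhotic lowering): lavudezireh → lavudezereh
  ⇒ Togoren lavudezereh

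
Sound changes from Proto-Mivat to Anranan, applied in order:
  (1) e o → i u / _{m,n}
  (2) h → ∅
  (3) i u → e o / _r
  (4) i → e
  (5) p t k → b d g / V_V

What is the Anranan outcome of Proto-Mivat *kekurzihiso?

kegorzeeso

Anranan: start from *kekurzihiso.
  rule 1: no change — kekurzihiso
  rule 2 (h-loss): kekurzihiso → kekurziiso
  rule 3 (pre-rhotic lowering): kekurziiso → kekorziiso
  rule 4 (vowel merger): kekorziiso → kekorzeeso
  rule 5 (intervocalic voicing): kekorzeeso → kegorzeeso
  ⇒ Anranan kegorzeeso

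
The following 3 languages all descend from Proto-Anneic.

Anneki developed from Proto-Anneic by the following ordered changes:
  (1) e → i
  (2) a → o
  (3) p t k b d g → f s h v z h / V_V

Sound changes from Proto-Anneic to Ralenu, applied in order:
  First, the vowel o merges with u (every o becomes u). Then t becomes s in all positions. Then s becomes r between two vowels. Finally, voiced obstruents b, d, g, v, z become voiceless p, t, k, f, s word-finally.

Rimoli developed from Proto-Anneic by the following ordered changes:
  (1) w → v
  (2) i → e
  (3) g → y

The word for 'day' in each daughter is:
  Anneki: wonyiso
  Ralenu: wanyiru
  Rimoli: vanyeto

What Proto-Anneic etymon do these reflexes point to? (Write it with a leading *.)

Position 6: Anneki has s, Ralenu has r, Rimoli has t. Rimoli preserves t here (none of its changes turn any other segment into t), so the proto-segment is *t.
Position 7: Anneki has o, Ralenu has u, Rimoli has o. Rimoli preserves o here (none of its changes turn any other segment into o), so the proto-segment is *o.
Position 2: Anneki has o, Ralenu has a, Rimoli has a. Ralenu preserves a here (none of its changes turn any other segment into a), so the proto-segment is *a.
Verify the candidate proto-form against each daughter:
Anneki: *wanyito
  wanyito (rule 1 does not apply)
  wanyito → wonyito   [vowel merger]
  wonyito → wonyiso   [intervocalic lenition]
  giving Anneki wonyiso.
Ralenu: *wanyito > wanyitu > wanyisu > wanyiru  (by vowel merger, unconditioned shift, rhotacism)
Rimoli: start from *wanyito.
  rule 1 (unconditioned shift): wanyito → vanyito
  rule 2 (vowel merger): vanyito → vanyeto
  rule 3: no change — vanyeto
  ⇒ Rimoli vanyeto
Only *wanyito yields all of Anneki wonyiso, Ralenu wanyiru, Rimoli vanyeto.

*wanyito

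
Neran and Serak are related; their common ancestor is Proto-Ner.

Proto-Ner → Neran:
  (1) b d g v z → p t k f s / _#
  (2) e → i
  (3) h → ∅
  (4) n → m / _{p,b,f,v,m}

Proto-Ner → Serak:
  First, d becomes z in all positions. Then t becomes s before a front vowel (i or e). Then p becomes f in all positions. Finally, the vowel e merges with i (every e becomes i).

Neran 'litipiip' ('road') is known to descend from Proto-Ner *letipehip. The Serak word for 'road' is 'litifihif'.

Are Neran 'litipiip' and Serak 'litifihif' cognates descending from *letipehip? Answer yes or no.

no

Derive the expected Serak reflex of *letipehip:
Serak: start from *letipehip.
  rule 1: no change — letipehip
  rule 2 (palatalisation): letipehip → lesipehip
  rule 3 (unconditioned shift): lesipehip → lesifehif
  rule 4 (vowel merger): lesifehif → lisifihif
  ⇒ Serak lisifihif
The regular Serak reflex would be 'lisifihif', but the attested form is 'litifihif'. The correspondence is irregular, so they are not cognates (the Serak form has a different source).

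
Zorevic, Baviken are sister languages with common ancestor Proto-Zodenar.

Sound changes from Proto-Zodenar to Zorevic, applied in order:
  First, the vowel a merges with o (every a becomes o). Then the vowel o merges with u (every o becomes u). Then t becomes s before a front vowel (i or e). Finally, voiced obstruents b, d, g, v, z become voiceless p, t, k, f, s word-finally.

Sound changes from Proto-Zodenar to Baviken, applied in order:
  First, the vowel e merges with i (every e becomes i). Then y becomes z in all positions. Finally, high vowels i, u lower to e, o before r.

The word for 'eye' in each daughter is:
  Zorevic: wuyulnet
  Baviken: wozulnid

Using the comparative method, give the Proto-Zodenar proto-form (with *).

Position 8: Zorevic has t, Baviken has d. Baviken preserves d here (none of its changes turn any other segment into d), so the proto-segment is *d.
Position 3: Zorevic has y, Baviken has z. Zorevic preserves y here (none of its changes turn any other segment into y), so the proto-segment is *y.
This points to *woyulned. Verify forward in each daughter:
Zorevic: *woyulned > wuyulned > wuyulnet  (by vowel merger, final devoicing)
Baviken: start from *woyulned.
  rule 1 (vowel merger): woyulned → woyulnid
  rule 2 (unconditioned shift): woyulnid → wozulnid
  rule 3: no change — wozulnid
  ⇒ Baviken wozulnid
*woyulned is the unique common source.

*woyulned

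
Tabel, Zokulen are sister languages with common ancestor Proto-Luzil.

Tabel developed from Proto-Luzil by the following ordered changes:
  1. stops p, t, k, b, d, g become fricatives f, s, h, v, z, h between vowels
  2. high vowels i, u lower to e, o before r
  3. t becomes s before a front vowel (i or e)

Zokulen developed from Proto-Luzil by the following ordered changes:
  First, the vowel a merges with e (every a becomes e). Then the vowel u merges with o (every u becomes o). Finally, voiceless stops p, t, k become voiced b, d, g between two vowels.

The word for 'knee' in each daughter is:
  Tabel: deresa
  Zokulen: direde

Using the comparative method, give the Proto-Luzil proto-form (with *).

Position 5: Tabel has s, Zokulen has d. Taking the neighbouring segments as reconstructed: Tabel s could go back to *t or *s; Zokulen d could go back to *t or *d — the one source consistent with every daughter is *t.
Position 6: Tabel has a, Zokulen has e. Tabel preserves a here (none of its changes turn any other segment into a), so the proto-segment is *a.
Position 2: Tabel has e, Zokulen has i. Zokulen preserves i here (none of its changes turn any other segment into i), so the proto-segment is *i.
The remaining positions agree across the daughters. Check the candidate against every language:
Tabel: *direta > diresa > deresa  (by intervocalic lenition, pre-rhotic lowering)
Zokulen: *direta
  direta → direte   [vowel merger]
  direte (rule 2 does not apply)
  direte → direde   [intervocalic voicing]
  giving Zokulen direde.
Only *direta yields all of Tabel deresa, Zokulen direde.

*direta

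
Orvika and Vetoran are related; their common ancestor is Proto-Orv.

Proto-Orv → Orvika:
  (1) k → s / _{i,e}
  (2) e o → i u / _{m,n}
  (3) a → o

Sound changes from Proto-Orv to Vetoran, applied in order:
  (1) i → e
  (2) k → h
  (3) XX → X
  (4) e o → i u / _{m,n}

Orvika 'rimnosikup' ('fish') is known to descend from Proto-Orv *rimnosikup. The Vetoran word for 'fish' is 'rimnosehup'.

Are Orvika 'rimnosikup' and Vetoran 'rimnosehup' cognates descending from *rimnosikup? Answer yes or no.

Derive the expected Vetoran reflex of *rimnosikup:
Vetoran: *rimnosikup > remnosekup > remnosehup > rimnosehup  (by vowel merger, unconditioned shift, pre-nasal raising)
Vetoran 'rimnosehup' matches the regular reflex exactly, so the pair is cognate.

yes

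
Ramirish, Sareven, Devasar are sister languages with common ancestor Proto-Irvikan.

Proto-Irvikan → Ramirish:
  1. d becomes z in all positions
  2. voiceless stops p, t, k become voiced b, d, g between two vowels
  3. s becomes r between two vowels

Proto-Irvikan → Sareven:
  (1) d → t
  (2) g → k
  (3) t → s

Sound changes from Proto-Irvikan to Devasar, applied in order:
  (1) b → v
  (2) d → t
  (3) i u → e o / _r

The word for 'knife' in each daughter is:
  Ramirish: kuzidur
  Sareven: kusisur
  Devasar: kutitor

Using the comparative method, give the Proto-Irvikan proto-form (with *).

Position 3: Ramirish has z, Sareven has s, Devasar has t. Taking the neighbouring segments as reconstructed: Ramirish z could go back to *d or *z; Sareven s could go back to *t or *d or *s; Devasar t could go back to *t or *d — the one source consistent with every daughter is *d.
Position 6: Ramirish has u, Sareven has u, Devasar has o. Ramirish preserves u here (none of its changes turn any other segment into u), so the proto-segment is *u.
Continuing position by position gives *kuditur; check it forward:
Ramirish: start from *kuditur.
  rule 1 (unconditioned shift): kuditur → kuzitur
  rule 2 (intervocalic voicing): kuzitur → kuzidur
  rule 3: no change — kuzidur
  ⇒ Ramirish kuzidur
Sareven: *kuditur
  kuditur → kutitur   [unconditioned shift]
  kutitur (rule 2 does not apply)
  kutitur → kusisur   [unconditioned shift]
  giving Sareven kusisur.
Devasar: start from *kuditur.
  rule 1: no change — kuditur
  rule 2 (unconditioned shift): kuditur → kutitur
  rule 3 (pre-rhotic lowering): kutitur → kutitor
  ⇒ Devasar kutitor
No other proto-form is consistent with every reflex, so the reconstruction is *kuditur.

*kuditur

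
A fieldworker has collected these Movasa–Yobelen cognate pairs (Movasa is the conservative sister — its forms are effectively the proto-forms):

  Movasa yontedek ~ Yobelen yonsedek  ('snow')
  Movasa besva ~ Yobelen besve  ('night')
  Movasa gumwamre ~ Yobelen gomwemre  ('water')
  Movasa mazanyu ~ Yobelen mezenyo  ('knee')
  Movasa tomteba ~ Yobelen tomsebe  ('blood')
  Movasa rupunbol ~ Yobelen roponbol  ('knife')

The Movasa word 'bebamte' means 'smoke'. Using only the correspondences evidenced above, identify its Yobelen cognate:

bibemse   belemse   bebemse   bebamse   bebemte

bebemse

gumwamre ~ gomwemre — Movasa a corresponds to Yobelen e after a consonant, before a nasal.
yontedek ~ yonsedek, tomteba ~ tomsebe — Movasa t corresponds to Yobelen s after a consonant, before a front vowel.
Applying these to Movasa 'bebamte':
  bebamte → bebemte   (a→e after a consonant, before a nasal)
  bebemte → bebemse   (t→s after a consonant, before a front vowel)
So the Yobelen cognate is 'bebemse'.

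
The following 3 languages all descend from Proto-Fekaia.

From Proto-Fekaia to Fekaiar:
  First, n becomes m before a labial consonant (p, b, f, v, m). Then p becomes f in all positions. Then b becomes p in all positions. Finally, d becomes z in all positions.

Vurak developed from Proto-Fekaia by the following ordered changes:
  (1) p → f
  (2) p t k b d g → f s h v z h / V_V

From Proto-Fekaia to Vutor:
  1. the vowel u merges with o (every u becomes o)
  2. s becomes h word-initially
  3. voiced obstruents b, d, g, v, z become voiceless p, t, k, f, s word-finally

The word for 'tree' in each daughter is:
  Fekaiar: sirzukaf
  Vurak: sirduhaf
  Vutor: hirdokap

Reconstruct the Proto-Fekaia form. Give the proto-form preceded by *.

*sirdukap

Position 6: Fekaiar has k, Vurak has h, Vutor has k. Fekaiar preserves k here (none of its changes turn any other segment into k), so the proto-segment is *k.
Position 1: Fekaiar has s, Vurak has s, Vutor has h. Fekaiar preserves s here (none of its changes turn any other segment into s), so the proto-segment is *s.
Position 8: Fekaiar has f, Vurak has f, Vutor has p. Taking the neighbouring segments as reconstructed: Fekaiar f could go back to *p or *f; Vurak f could go back to *p or *f; Vutor p could go back to *p or *b — the one source consistent with every daughter is *p.
This points to *sirdukap. Verify forward in each daughter:
Fekaiar: *sirdukap > sirdukaf > sirzukaf  (by unconditioned shift, unconditioned shift)
Vurak: *sirdukap > sirdukaf > sirduhaf  (by unconditioned shift, intervocalic lenition)
Vutor: *sirdukap
  sirdukap → sirdokap   [vowel merger]
  sirdokap → hirdokap   [debuccalisation]
  hirdokap (rule 3 does not apply)
  giving Vutor hirdokap.
Only *sirdukap yields all of Fekaiar sirzukaf, Vurak sirduhaf, Vutor hirdokap.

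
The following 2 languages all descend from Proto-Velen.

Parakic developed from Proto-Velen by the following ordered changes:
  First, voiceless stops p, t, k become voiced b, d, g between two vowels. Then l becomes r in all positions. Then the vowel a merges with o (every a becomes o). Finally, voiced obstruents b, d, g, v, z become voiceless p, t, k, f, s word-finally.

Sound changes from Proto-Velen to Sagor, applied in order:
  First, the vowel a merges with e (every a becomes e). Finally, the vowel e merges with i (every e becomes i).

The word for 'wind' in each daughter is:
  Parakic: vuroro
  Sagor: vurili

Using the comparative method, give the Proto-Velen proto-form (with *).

*vurala

Position 4: Parakic has o, Sagor has i. Taking the neighbouring segments as reconstructed: Parakic o could go back to *a or *o; Sagor i could go back to *a or *e or *i — the one source consistent with every daughter is *a.
Position 5: Parakic has r, Sagor has l. Sagor preserves l here (none of its changes turn any other segment into l), so the proto-segment is *l.
This points to *vurala. Verify forward in each daughter:
Parakic: start from *vurala.
  rule 1: no change — vurala
  rule 2 (unconditioned shift): vurala → vurara
  rule 3 (vowel merger): vurara → vuroro
  rule 4: no change — vuroro
  ⇒ Parakic vuroro
Sagor: *vurala
  vurala → vurele   [vowel merger]
  vurele → vurili   [vowel merger]
  giving Sagor vurili.
*vurala is the unique common source.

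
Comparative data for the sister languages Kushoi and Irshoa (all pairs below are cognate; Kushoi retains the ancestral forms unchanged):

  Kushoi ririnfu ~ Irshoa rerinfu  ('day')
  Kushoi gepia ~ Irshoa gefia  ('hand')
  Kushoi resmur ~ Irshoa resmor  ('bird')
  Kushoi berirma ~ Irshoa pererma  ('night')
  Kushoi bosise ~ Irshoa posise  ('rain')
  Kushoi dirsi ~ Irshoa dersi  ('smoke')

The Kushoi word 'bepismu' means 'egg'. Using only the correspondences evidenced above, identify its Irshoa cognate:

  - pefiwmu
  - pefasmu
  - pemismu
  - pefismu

berirma ~ pererma — Kushoi b corresponds to Irshoa p word-initially before a front vowel.
gepia ~ gefia — Kushoi p corresponds to Irshoa f between vowels (before a front vowel).
Applying these to Kushoi 'bepismu':
  bepismu → pepismu   (b→p word-initially before a front vowel)
  pepismu → pefismu   (p→f between vowels (before a front vowel))
So the Irshoa cognate is 'pefismu'.

pefismu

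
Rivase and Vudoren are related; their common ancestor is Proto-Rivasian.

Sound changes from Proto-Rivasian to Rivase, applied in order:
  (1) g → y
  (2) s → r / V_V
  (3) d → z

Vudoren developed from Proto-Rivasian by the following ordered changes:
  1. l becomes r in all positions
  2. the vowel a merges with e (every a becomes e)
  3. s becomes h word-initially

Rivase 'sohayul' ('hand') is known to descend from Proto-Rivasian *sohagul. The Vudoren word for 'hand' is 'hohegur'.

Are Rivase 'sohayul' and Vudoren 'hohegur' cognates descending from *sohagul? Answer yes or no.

Derive the expected Vudoren reflex of *sohagul:
Vudoren: *sohagul
  sohagul → sohagur   [unconditioned shift]
  sohagur → sohegur   [vowel merger]
  sohegur → hohegur   [debuccalisation]
  giving Vudoren hohegur.
Vudoren 'hohegur' matches the regular reflex exactly, so the pair is cognate.

yes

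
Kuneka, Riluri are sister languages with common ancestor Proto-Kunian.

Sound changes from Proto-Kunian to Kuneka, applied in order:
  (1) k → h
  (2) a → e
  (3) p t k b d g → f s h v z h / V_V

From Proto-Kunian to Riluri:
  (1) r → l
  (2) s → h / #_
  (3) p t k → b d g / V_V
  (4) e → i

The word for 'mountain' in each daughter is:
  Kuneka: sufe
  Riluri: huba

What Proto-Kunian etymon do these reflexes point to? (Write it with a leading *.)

Position 4: Kuneka has e, Riluri has a. Riluri preserves a here (none of its changes turn any other segment into a), so the proto-segment is *a.
Position 3: Kuneka has f, Riluri has b. Taking the neighbouring segments as reconstructed: Kuneka f could go back to *p or *f; Riluri b could go back to *p or *b — the one source consistent with every daughter is *p.
Position 1: Kuneka has s, Riluri has h. Taking the neighbouring segments as reconstructed: Kuneka s can only go back to *s; Riluri h could go back to *s or *h — the one source consistent with every daughter is *s.
This points to *supa. Verify forward in each daughter:
Kuneka: *supa
  supa (rule 1 does not apply)
  supa → supe   [vowel merger]
  supe → sufe   [intervocalic lenition]
  giving Kuneka sufe.
Riluri: *supa
  supa (rule 1 does not apply)
  supa → hupa   [debuccalisation]
  hupa → huba   [intervocalic voicing]
  huba (rule 4 does not apply)
  giving Riluri huba.
Only *supa yields all of Kuneka sufe, Riluri huba.

*supa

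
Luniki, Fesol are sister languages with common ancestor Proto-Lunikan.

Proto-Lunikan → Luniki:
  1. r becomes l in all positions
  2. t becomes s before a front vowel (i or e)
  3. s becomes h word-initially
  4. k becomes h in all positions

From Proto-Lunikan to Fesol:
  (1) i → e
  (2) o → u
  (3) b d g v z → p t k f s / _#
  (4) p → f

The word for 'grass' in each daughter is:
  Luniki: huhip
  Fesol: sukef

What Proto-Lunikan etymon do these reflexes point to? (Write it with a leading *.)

*sukip

Position 3: Luniki has h, Fesol has k. Taking the neighbouring segments as reconstructed: Luniki h could go back to *k or *h; Fesol k can only go back to *k — the one source consistent with every daughter is *k.
Position 4: Luniki has i, Fesol has e. Luniki preserves i here (none of its changes turn any other segment into i), so the proto-segment is *i.
Position 1: Luniki has h, Fesol has s. Taking the neighbouring segments as reconstructed: Luniki h could go back to *k or *s or *h; Fesol s can only go back to *s — the one source consistent with every daughter is *s.
Continuing position by position gives *sukip; check it forward:
Luniki: *sukip > hukip > huhip  (by debuccalisation, unconditioned shift)
Fesol: *sukip > sukep > sukef  (by vowel merger, unconditioned shift)
Only *sukip yields all of Luniki huhip, Fesol sukef.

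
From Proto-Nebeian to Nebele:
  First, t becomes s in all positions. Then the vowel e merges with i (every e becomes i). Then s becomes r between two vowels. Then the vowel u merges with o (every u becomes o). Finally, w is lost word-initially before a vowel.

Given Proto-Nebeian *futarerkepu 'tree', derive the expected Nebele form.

Nebele: start from *futarerkepu.
  rule 1 (unconditioned shift): futarerkepu → fusarerkepu
  rule 2 (vowel merger): fusarerkepu → fusarirkipu
  rule 3 (rhotacism): fusarirkipu → furarirkipu
  rule 4 (vowel merger): furarirkipu → forarirkipo
  rule 5: no change — forarirkipo
  ⇒ Nebele forarirkipo

forarirkipo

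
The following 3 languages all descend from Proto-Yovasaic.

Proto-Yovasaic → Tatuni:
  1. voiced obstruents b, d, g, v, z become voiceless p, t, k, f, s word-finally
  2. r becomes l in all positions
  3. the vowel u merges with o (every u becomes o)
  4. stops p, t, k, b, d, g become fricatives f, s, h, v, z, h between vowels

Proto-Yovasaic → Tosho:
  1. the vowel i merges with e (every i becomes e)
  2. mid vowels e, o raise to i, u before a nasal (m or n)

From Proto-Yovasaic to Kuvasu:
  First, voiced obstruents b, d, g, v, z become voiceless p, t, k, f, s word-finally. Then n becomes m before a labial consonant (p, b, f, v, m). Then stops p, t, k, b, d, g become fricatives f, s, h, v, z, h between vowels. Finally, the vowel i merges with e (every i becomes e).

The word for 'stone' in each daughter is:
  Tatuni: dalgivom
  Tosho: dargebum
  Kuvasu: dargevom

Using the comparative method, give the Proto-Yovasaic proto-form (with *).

Position 5: Tatuni has i, Tosho has e, Kuvasu has e. Tatuni preserves i here (none of its changes turn any other segment into i), so the proto-segment is *i.
Position 3: Tatuni has l, Tosho has r, Kuvasu has r. Tosho preserves r here (none of its changes turn any other segment into r), so the proto-segment is *r.
Verify the candidate proto-form against each daughter:
Tatuni: *dargibom > dalgibom > dalgivom  (by unconditioned shift, intervocalic lenition)
Tosho: *dargibom > dargebom > dargebum  (by vowel merger, pre-nasal raising)
Kuvasu: start from *dargibom.
  rule 1: no change — dargibom
  rule 2: no change — dargibom
  rule 3 (intervocalic lenition): dargibom → dargivom
  rule 4 (vowel merger): dargivom → dargevom
  ⇒ Kuvasu dargevom
No other proto-form is consistent with every reflex, so the reconstruction is *dargibom.

*dargibom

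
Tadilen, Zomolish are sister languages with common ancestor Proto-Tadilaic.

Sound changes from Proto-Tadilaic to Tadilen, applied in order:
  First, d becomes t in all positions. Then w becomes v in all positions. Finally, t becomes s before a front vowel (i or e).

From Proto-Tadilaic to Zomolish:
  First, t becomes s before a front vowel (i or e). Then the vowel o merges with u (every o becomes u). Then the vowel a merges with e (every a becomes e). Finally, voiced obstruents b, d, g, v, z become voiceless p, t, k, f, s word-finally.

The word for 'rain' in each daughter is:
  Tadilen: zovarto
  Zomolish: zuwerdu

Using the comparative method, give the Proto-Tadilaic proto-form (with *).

*zowardo

Position 7: Tadilen has o, Zomolish has u. Tadilen preserves o here (none of its changes turn any other segment into o), so the proto-segment is *o.
Position 3: Tadilen has v, Zomolish has w. Zomolish preserves w here (none of its changes turn any other segment into w), so the proto-segment is *w.
Position 6: Tadilen has t, Zomolish has d. Zomolish preserves d here (none of its changes turn any other segment into d), so the proto-segment is *d.
Continuing position by position gives *zowardo; check it forward:
Tadilen: *zowardo
  zowardo → zowarto   [unconditioned shift]
  zowarto → zovarto   [unconditioned shift]
  zovarto (rule 3 does not apply)
  giving Tadilen zovarto.
Zomolish: *zowardo > zuwardu > zuwerdu  (by vowel merger, vowel merger)
No other proto-form is consistent with every reflex, so the reconstruction is *zowardo.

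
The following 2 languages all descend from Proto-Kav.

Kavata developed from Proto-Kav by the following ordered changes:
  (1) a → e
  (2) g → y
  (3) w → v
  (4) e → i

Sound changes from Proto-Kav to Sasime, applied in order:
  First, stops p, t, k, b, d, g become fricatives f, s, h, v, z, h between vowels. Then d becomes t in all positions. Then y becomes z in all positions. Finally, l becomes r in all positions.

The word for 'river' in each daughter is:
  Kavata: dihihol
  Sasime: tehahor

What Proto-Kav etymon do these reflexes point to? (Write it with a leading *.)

*dehahol

Position 7: Kavata has l, Sasime has r. Kavata preserves l here (none of its changes turn any other segment into l), so the proto-segment is *l.
Position 4: Kavata has i, Sasime has a. Sasime preserves a here (none of its changes turn any other segment into a), so the proto-segment is *a.
Position 2: Kavata has i, Sasime has e. Sasime preserves e here (none of its changes turn any other segment into e), so the proto-segment is *e.
Verify the candidate proto-form against each daughter:
Kavata: *dehahol
  dehahol → dehehol   [vowel merger]
  dehehol (rule 2 does not apply)
  dehehol (rule 3 does not apply)
  dehehol → dihihol   [vowel merger]
  giving Kavata dihihol.
Sasime: *dehahol > tehahol > tehahor  (by unconditioned shift, unconditioned shift)
Only *dehahol yields all of Kavata dihihol, Sasime tehahor.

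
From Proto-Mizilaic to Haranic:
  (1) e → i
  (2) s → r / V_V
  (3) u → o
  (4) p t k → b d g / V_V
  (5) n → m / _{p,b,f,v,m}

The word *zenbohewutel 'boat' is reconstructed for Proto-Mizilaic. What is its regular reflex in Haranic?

Haranic: *zenbohewutel
  zenbohewutel → zinbohiwutil   [vowel merger]
  zinbohiwutil (rule 2 does not apply)
  zinbohiwutil → zinbohiwotil   [vowel merger]
  zinbohiwotil → zinbohiwodil   [intervocalic voicing]
  zinbohiwodil → zimbohiwodil   [nasal place assimilation]
  giving Haranic zimbohiwodil.

zimbohiwodil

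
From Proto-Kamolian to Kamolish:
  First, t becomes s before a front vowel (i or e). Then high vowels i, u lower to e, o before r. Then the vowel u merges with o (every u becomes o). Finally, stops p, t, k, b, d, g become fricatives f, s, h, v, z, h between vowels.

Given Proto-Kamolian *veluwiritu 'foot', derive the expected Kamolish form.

Kamolish: start from *veluwiritu.
  rule 1: no change — veluwiritu
  rule 2 (pre-rhotic lowering): veluwiritu → veluweritu
  rule 3 (vowel merger): veluweritu → velowerito
  rule 4 (intervocalic lenition): velowerito → veloweriso
  ⇒ Kamolish veloweriso

veloweriso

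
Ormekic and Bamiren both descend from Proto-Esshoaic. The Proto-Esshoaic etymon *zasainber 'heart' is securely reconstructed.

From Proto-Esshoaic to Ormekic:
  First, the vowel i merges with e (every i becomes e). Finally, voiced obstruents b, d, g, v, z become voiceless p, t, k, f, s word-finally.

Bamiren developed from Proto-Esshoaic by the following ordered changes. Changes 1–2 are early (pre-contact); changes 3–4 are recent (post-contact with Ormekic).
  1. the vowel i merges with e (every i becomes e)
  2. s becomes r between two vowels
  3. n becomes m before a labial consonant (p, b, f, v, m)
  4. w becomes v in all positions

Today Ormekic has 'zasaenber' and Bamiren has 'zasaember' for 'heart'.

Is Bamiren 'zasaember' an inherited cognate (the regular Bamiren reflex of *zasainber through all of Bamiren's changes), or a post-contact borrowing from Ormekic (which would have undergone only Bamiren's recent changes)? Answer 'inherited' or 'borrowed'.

If inherited, *zasainber would pass through all of Bamiren's changes:
Bamiren: *zasainber
  zasainber → zasaenber   [vowel merger]
  zasaenber → zaraenber   [rhotacism]
  zaraenber → zaraember   [nasal place assimilation]
  zaraember (rule 4 does not apply)
  giving Bamiren zaraember.
If borrowed from Ormekic 'zasaenber' after the early changes, it would undergo only the recent ones:
  rule 3 (nasal place assimilation): zasaenber → zasaember
  rule 4 (unconditioned shift): no change (zasaember)
  ⇒ as a loan: zasaember
Bamiren 'zasaember' matches the loan outcome 'zasaember', not the inherited 'zaraember' — it skipped the early Bamiren changes, so it was borrowed from Ormekic.

borrowed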